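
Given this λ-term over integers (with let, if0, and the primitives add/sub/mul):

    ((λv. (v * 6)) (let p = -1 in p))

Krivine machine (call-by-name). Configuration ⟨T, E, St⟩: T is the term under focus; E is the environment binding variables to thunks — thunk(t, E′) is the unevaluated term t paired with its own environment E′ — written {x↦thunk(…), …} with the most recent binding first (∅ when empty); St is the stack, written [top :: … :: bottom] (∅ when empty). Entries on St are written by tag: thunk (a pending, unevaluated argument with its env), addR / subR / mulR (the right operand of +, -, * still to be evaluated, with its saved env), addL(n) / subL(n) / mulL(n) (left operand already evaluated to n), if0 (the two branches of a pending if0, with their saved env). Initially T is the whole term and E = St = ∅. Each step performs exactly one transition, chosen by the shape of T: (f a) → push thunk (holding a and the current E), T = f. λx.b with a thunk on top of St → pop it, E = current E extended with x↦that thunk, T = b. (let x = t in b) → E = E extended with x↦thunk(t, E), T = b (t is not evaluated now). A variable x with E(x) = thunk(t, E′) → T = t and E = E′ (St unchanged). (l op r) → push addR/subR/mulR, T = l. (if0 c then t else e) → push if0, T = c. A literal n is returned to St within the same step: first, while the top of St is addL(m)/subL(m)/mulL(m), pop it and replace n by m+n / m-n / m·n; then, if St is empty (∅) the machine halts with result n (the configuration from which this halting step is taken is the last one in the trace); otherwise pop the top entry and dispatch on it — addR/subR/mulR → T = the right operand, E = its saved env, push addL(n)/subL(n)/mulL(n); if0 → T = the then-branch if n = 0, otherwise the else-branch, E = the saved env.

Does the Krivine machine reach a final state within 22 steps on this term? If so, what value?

Answer: -6

Machine steps:
step 0: [T=((λv. (v * 6)) (let p = -1 in p)) | E=∅ | St=∅]
step 1: [T=(λv. (v * 6)) | E=∅ | St=[thunk]]
step 2: [T=(v * 6) | E={v↦thunk((let p = -1 in p), ∅)} | St=∅]
step 3: [T=v | E={v↦thunk((let p = -1 in p), ∅)} | St=[mulR]]
step 4: [T=(let p = -1 in p) | E=∅ | St=[mulR]]
step 5: [T=p | E={p↦thunk(-1, ∅)} | St=[mulR]]
step 6: [T=-1 | E=∅ | St=[mulR]]
step 7: [T=6 | E={v↦thunk((let p = -1 in p), ∅)} | St=[mulL(-1)]]
→ final value -6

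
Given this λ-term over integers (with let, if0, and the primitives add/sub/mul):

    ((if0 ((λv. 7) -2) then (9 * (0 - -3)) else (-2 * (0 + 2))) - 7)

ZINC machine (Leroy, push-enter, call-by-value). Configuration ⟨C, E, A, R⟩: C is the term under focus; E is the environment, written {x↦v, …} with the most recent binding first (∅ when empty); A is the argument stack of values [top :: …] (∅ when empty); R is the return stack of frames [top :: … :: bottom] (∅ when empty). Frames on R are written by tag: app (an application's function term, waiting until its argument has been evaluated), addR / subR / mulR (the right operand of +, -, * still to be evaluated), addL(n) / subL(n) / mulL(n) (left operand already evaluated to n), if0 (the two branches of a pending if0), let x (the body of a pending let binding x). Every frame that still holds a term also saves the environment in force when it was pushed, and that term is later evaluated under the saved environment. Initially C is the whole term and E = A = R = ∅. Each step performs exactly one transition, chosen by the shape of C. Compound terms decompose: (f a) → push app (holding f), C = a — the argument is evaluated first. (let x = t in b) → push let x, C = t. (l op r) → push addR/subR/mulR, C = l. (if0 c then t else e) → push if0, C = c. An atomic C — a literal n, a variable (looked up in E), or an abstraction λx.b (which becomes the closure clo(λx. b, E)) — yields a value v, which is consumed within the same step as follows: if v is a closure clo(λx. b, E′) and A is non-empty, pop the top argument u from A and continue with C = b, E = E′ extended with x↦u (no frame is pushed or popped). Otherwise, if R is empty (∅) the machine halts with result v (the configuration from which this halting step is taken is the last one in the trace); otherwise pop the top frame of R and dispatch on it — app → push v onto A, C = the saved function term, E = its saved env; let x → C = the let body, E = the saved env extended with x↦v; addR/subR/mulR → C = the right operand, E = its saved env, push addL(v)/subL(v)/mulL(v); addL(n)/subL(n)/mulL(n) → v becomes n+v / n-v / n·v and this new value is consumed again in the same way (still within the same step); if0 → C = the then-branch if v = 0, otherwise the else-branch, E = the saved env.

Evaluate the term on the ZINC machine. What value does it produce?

[0] ⟨C=((if0 ((λv. 7) -2) then (9 * (0 - -3)) else (-2 * (0 + 2))) - 7); E=∅; A=∅; R=∅⟩
[1] ⟨C=(if0 ((λv. 7) -2) then (9 * (0 - -3)) else (-2 * (0 + 2))); E=∅; A=∅; R=[subR]⟩
[2] ⟨C=((λv. 7) -2); E=∅; A=∅; R=[if0 :: subR]⟩
[3] ⟨C=-2; E=∅; A=∅; R=[app :: if0 :: subR]⟩
[4] ⟨C=(λv. 7); E=∅; A=[-2]; R=[if0 :: subR]⟩
[5] ⟨C=7; E={v↦-2}; A=∅; R=[if0 :: subR]⟩
[6] ⟨C=(-2 * (0 + 2)); E=∅; A=∅; R=[subR]⟩
[7] ⟨C=-2; E=∅; A=∅; R=[mulR :: subR]⟩
[8] ⟨C=(0 + 2); E=∅; A=∅; R=[mulL(-2) :: subR]⟩
[9] ⟨C=0; E=∅; A=∅; R=[addR :: mulL(-2) :: subR]⟩
[10] ⟨C=2; E=∅; A=∅; R=[addL(0) :: mulL(-2) :: subR]⟩
[11] ⟨C=7; E=∅; A=∅; R=[subL(-4)]⟩
→ final value -11

Answer: -11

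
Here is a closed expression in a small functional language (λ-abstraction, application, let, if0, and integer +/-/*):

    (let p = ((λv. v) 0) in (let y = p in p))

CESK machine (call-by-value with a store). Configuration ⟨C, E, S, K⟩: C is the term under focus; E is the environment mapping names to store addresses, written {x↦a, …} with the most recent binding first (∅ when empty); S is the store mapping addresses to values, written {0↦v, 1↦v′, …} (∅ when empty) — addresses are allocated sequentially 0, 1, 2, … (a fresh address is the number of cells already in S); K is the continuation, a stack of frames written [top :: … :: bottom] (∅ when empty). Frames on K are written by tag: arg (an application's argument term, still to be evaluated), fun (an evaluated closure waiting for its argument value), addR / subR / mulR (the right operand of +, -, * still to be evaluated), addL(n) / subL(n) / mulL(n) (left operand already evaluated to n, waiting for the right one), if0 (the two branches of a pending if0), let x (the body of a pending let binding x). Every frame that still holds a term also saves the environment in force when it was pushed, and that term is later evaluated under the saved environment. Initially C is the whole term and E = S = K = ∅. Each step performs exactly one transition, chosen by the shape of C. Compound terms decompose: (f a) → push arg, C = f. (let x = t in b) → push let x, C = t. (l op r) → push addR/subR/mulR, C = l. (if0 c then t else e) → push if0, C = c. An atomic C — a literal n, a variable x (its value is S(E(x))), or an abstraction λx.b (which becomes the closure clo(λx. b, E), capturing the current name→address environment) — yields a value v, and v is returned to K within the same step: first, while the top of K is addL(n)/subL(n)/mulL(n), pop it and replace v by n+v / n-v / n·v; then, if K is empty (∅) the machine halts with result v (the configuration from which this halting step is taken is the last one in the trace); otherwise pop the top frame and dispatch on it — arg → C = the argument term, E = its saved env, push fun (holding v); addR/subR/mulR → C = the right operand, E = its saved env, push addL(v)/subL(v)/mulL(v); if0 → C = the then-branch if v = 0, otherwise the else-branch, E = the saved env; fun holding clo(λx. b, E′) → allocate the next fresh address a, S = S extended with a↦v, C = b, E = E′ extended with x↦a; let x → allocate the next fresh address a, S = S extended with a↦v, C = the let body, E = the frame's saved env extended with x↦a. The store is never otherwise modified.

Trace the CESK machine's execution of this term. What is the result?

Answer: 0

Machine steps:
t=0: <C=(let p = ((λv. v) 0) in (let y = p in p)), E=∅, S=∅, K=∅>
t=1: <C=((λv. v) 0), E=∅, S=∅, K=[let p]>
t=2: <C=(λv. v), E=∅, S=∅, K=[arg :: let p]>
t=3: <C=0, E=∅, S=∅, K=[fun :: let p]>
t=4: <C=v, E={v↦0}, S={0↦0}, K=[let p]>
t=5: <C=(let y = p in p), E={p↦1}, S={0↦0, 1↦0}, K=∅>
t=6: <C=p, E={p↦1}, S={0↦0, 1↦0}, K=[let y]>
t=7: <C=p, E={y↦2, p↦1}, S={0↦0, 1↦0, 2↦0}, K=∅>
→ final value 0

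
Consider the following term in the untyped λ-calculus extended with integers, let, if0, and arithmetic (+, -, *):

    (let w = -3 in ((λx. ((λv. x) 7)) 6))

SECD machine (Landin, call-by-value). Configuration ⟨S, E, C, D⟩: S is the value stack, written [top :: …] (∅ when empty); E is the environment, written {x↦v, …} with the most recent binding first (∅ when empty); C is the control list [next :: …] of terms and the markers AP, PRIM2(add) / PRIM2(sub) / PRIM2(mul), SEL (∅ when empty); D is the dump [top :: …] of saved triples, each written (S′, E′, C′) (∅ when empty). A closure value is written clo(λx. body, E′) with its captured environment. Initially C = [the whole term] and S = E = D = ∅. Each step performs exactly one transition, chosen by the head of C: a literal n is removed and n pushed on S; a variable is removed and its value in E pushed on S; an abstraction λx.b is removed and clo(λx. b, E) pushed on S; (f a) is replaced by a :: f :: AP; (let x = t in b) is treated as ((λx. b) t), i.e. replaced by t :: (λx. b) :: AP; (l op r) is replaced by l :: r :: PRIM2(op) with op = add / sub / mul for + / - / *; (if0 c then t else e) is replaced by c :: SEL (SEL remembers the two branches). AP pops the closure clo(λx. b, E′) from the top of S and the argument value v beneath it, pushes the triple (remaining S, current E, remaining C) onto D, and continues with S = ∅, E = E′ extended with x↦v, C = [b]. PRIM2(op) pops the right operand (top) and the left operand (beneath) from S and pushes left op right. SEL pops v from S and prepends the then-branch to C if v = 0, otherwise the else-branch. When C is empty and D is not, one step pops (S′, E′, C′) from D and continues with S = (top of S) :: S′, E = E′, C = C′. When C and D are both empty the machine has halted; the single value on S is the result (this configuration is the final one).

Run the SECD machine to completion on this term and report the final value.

[0] <S=∅, E=∅, C=[(let w = -3 in ((λx. ((λv. x) 7)) 6))], D=∅>
[1] <S=∅, E=∅, C=[-3 :: (λw. ((λx. ((λv. x) 7)) 6)) :: AP], D=∅>
[2] <S=[-3], E=∅, C=[(λw. ((λx. ((λv. x) 7)) 6)) :: AP], D=∅>
[3] <S=[clo(λw. ((λx. ((λv. x) 7)) 6), ∅) :: -3], E=∅, C=[AP], D=∅>
[4] <S=∅, E={w↦-3}, C=[((λx. ((λv. x) 7)) 6)], D=[(∅, ∅, ∅)]>
[5] <S=∅, E={w↦-3}, C=[6 :: (λx. ((λv. x) 7)) :: AP], D=[(∅, ∅, ∅)]>
[6] <S=[6], E={w↦-3}, C=[(λx. ((λv. x) 7)) :: AP], D=[(∅, ∅, ∅)]>
[7] <S=[clo(λx. ((λv. x) 7), {w↦-3}) :: 6], E={w↦-3}, C=[AP], D=[(∅, ∅, ∅)]>
[8] <S=∅, E={x↦6, w↦-3}, C=[((λv. x) 7)], D=[(∅, {w↦-3}, ∅) :: (∅, ∅, ∅)]>
[9] <S=∅, E={x↦6, w↦-3}, C=[7 :: (λv. x) :: AP], D=[(∅, {w↦-3}, ∅) :: (∅, ∅, ∅)]>
[10] <S=[7], E={x↦6, w↦-3}, C=[(λv. x) :: AP], D=[(∅, {w↦-3}, ∅) :: (∅, ∅, ∅)]>
[11] <S=[clo(λv. x, {x↦6, w↦-3}) :: 7], E={x↦6, w↦-3}, C=[AP], D=[(∅, {w↦-3}, ∅) :: (∅, ∅, ∅)]>
[12] <S=∅, E={v↦7, x↦6, w↦-3}, C=[x], D=[(∅, {x↦6, w↦-3}, ∅) :: (∅, {w↦-3}, ∅) :: (∅, ∅, ∅)]>
[13] <S=[6], E={v↦7, x↦6, w↦-3}, C=∅, D=[(∅, {x↦6, w↦-3}, ∅) :: (∅, {w↦-3}, ∅) :: (∅, ∅, ∅)]>
[14] <S=[6], E={x↦6, w↦-3}, C=∅, D=[(∅, {w↦-3}, ∅) :: (∅, ∅, ∅)]>
[15] <S=[6], E={w↦-3}, C=∅, D=[(∅, ∅, ∅)]>
[16] <S=[6], E=∅, C=∅, D=∅>
→ final value 6

Answer: 6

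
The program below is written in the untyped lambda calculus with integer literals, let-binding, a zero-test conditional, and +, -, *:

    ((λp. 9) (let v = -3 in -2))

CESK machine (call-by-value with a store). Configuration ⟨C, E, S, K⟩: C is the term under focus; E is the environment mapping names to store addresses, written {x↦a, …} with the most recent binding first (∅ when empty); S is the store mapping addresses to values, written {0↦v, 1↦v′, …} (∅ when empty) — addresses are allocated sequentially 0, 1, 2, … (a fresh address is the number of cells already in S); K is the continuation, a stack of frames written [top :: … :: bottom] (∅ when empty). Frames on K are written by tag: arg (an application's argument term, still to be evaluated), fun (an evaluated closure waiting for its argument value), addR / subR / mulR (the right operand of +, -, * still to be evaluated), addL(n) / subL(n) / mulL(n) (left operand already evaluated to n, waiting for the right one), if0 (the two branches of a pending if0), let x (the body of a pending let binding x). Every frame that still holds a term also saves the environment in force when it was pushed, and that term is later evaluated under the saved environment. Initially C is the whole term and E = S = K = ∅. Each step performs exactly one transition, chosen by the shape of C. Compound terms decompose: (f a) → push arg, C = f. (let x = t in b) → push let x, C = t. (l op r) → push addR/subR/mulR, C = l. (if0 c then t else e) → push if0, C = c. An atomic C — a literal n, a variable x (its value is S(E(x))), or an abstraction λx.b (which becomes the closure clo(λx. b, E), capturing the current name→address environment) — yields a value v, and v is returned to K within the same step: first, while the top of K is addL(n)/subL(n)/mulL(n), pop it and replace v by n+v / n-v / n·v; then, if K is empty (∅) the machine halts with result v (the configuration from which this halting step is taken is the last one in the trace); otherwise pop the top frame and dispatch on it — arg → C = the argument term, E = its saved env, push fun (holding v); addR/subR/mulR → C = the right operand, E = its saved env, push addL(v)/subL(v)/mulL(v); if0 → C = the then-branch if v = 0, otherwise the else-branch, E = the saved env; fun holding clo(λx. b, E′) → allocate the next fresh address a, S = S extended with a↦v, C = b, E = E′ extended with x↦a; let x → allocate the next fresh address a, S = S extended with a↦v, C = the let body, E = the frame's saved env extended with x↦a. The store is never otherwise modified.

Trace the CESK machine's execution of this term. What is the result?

Answer: 9

Execution trace:
[0] <C=((λp. 9) (let v = -3 in -2)), E=∅, S=∅, K=∅>
[1] <C=(λp. 9), E=∅, S=∅, K=[arg]>
[2] <C=(let v = -3 in -2), E=∅, S=∅, K=[fun]>
[3] <C=-3, E=∅, S=∅, K=[let v :: fun]>
[4] <C=-2, E={v↦0}, S={0↦-3}, K=[fun]>
[5] <C=9, E={p↦1}, S={0↦-3, 1↦-2}, K=∅>
→ final value 9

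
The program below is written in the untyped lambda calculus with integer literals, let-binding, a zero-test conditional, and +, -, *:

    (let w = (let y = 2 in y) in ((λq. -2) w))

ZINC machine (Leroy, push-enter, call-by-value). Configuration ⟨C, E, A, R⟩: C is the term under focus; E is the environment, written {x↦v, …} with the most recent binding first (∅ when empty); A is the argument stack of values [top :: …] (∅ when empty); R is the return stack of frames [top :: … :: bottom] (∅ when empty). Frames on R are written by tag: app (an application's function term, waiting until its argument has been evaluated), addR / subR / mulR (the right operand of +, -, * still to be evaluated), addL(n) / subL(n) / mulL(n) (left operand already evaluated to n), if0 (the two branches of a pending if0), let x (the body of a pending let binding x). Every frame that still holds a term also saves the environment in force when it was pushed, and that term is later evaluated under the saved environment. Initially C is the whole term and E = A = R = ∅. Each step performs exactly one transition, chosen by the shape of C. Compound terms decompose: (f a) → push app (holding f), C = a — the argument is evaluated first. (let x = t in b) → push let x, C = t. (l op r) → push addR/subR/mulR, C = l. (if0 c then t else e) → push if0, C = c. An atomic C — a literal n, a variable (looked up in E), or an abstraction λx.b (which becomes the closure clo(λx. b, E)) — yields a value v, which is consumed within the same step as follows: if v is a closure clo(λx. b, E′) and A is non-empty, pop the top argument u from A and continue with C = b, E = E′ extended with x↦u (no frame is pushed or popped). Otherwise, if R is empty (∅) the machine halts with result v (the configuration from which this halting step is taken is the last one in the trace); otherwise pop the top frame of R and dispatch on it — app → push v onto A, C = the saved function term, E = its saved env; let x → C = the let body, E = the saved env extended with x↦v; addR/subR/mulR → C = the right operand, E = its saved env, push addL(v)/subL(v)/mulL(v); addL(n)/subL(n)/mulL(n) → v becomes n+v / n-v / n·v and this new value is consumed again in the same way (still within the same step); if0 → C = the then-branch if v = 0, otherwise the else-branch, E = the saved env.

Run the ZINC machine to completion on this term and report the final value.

[0] ⟨C=(let w = (let y = 2 in y) in ((λq. -2) w)); E=∅; A=∅; R=∅⟩
[1] ⟨C=(let y = 2 in y); E=∅; A=∅; R=[let w]⟩
[2] ⟨C=2; E=∅; A=∅; R=[let y :: let w]⟩
[3] ⟨C=y; E={y↦2}; A=∅; R=[let w]⟩
[4] ⟨C=((λq. -2) w); E={w↦2}; A=∅; R=∅⟩
[5] ⟨C=w; E={w↦2}; A=∅; R=[app]⟩
[6] ⟨C=(λq. -2); E={w↦2}; A=[2]; R=∅⟩
[7] ⟨C=-2; E={q↦2, w↦2}; A=∅; R=∅⟩
→ final value -2

Answer: -2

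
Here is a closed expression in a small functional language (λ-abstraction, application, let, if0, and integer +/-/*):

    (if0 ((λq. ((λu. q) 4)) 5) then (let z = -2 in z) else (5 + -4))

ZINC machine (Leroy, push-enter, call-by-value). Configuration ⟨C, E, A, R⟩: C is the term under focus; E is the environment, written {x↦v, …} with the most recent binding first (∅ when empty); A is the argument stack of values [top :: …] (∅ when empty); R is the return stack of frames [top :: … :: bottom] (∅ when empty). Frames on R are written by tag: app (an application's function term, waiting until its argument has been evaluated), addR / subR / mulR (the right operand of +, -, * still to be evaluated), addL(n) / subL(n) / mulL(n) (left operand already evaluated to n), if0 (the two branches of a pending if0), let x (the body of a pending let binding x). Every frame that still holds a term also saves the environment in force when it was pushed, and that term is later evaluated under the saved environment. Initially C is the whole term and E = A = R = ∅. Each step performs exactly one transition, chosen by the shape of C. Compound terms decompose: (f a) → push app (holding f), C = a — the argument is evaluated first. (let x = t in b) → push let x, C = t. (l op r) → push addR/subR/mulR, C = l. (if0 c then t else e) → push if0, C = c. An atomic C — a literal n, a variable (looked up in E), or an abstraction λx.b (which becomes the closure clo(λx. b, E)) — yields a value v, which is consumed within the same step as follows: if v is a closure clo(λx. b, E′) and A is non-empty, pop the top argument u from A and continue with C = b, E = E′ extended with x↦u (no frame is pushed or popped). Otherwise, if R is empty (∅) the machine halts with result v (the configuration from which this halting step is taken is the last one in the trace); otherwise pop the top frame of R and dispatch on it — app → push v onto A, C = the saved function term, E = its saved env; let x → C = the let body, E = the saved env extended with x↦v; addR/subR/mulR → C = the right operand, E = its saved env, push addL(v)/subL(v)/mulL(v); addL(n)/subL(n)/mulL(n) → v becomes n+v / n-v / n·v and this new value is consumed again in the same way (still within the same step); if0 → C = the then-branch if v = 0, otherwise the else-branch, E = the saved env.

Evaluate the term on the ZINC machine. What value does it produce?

[0] [C=(if0 ((λq. ((λu. q) 4)) 5) then (let z = -2 in z) else (5 + -4)) | E=∅ | A=∅ | R=∅]
[1] [C=((λq. ((λu. q) 4)) 5) | E=∅ | A=∅ | R=[if0]]
[2] [C=5 | E=∅ | A=∅ | R=[app :: if0]]
[3] [C=(λq. ((λu. q) 4)) | E=∅ | A=[5] | R=[if0]]
[4] [C=((λu. q) 4) | E={q↦5} | A=∅ | R=[if0]]
[5] [C=4 | E={q↦5} | A=∅ | R=[app :: if0]]
[6] [C=(λu. q) | E={q↦5} | A=[4] | R=[if0]]
[7] [C=q | E={u↦4, q↦5} | A=∅ | R=[if0]]
[8] [C=(5 + -4) | E=∅ | A=∅ | R=∅]
[9] [C=5 | E=∅ | A=∅ | R=[addR]]
[10] [C=-4 | E=∅ | A=∅ | R=[addL(5)]]
→ final value 1

Answer: 1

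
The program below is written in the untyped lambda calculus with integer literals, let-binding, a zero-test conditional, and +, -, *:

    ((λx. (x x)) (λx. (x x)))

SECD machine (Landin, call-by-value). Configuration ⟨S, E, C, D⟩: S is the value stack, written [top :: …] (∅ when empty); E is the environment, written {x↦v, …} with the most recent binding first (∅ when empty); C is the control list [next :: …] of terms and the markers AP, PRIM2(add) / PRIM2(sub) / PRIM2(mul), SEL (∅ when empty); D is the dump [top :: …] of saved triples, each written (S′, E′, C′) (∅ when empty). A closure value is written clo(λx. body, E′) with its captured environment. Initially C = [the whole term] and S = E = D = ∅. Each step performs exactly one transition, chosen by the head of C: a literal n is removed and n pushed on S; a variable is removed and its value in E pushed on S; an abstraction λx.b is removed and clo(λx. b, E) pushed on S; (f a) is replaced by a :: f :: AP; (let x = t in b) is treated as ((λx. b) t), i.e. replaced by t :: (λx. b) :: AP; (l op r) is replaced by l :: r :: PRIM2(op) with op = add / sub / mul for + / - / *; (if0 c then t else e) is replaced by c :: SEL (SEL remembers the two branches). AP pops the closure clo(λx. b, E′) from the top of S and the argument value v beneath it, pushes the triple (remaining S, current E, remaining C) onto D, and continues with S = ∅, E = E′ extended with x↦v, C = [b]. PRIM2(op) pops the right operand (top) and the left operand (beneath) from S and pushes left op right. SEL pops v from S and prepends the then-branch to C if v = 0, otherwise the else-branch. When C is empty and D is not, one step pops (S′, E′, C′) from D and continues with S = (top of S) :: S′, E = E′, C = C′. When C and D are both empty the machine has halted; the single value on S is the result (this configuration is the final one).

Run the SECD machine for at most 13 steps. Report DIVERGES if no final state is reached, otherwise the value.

step 0: [S=∅ | E=∅ | C=[((λx. (x x)) (λx. (x x)))] | D=∅]
step 1: [S=∅ | E=∅ | C=[(λx. (x x)) :: (λx. (x x)) :: AP] | D=∅]
step 2: [S=[clo(λx. (x x), ∅)] | E=∅ | C=[(λx. (x x)) :: AP] | D=∅]
step 3: [S=[clo(λx. (x x), ∅) :: clo(λx. (x x), ∅)] | E=∅ | C=[AP] | D=∅]
step 4: [S=∅ | E={x↦clo(λx. (x x), ∅)} | C=[(x x)] | D=[(∅, ∅, ∅)]]
step 5: [S=∅ | E={x↦clo(λx. (x x), ∅)} | C=[x :: x :: AP] | D=[(∅, ∅, ∅)]]
step 6: [S=[clo(λx. (x x), ∅)] | E={x↦clo(λx. (x x), ∅)} | C=[x :: AP] | D=[(∅, ∅, ∅)]]
step 7: [S=[clo(λx. (x x), ∅) :: clo(λx. (x x), ∅)] | E={x↦clo(λx. (x x), ∅)} | C=[AP] | D=[(∅, ∅, ∅)]]
step 8: [S=∅ | E={x↦clo(λx. (x x), ∅)} | C=[(x x)] | D=[(∅, {x↦clo(λx. (x x), ∅)}, ∅) :: (∅, ∅, ∅)]]
step 9: [S=∅ | E={x↦clo(λx. (x x), ∅)} | C=[x :: x :: AP] | D=[(∅, {x↦clo(λx. (x x), ∅)}, ∅) :: (∅, ∅, ∅)]]
step 10: [S=[clo(λx. (x x), ∅)] | E={x↦clo(λx. (x x), ∅)} | C=[x :: AP] | D=[(∅, {x↦clo(λx. (x x), ∅)}, ∅) :: (∅, ∅, ∅)]]
step 11: [S=[clo(λx. (x x), ∅) :: clo(λx. (x x), ∅)] | E={x↦clo(λx. (x x), ∅)} | C=[AP] | D=[(∅, {x↦clo(λx. (x x), ∅)}, ∅) :: (∅, ∅, ∅)]]
step 12: [S=∅ | E={x↦clo(λx. (x x), ∅)} | C=[(x x)] | D=[(∅, {x↦clo(λx. (x x), ∅)}, ∅) :: (∅, {x↦clo(λx. (x x), ∅)}, ∅) :: (∅, ∅, ∅)]]
step 13: [S=∅ | E={x↦clo(λx. (x x), ∅)} | C=[x :: x :: AP] | D=[(∅, {x↦clo(λx. (x x), ∅)}, ∅) :: (∅, {x↦clo(λx. (x x), ∅)}, ∅) :: (∅, ∅, ∅)]]
→ 13 transitions taken and the configuration is still not final: no result within 13 steps

Answer: DIVERGES (no final state within 13 steps)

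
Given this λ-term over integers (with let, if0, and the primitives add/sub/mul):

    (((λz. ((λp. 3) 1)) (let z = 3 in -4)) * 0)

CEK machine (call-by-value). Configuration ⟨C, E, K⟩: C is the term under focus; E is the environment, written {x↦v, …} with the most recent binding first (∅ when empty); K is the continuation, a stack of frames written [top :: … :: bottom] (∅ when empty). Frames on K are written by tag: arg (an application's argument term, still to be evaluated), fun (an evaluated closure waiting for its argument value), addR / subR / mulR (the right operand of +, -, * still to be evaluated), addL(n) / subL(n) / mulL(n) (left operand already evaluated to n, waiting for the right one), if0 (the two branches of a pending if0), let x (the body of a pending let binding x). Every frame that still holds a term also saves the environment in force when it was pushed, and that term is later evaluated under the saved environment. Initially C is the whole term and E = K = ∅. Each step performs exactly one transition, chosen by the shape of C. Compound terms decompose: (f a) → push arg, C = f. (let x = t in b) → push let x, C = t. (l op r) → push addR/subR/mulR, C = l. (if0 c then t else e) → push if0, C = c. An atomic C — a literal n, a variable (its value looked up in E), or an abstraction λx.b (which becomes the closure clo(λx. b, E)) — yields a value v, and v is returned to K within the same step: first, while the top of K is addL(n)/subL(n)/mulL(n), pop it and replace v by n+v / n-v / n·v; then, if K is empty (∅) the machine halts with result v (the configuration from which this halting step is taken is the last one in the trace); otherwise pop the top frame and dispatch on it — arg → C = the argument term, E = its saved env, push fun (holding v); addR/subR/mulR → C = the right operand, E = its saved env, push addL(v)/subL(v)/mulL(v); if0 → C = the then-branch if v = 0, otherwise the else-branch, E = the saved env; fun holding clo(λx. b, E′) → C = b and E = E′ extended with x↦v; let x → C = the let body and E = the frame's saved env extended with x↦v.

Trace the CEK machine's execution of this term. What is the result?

t=0: [C=(((λz. ((λp. 3) 1)) (let z = 3 in -4)) * 0) | E=∅ | K=∅]
t=1: [C=((λz. ((λp. 3) 1)) (let z = 3 in -4)) | E=∅ | K=[mulR]]
t=2: [C=(λz. ((λp. 3) 1)) | E=∅ | K=[arg :: mulR]]
t=3: [C=(let z = 3 in -4) | E=∅ | K=[fun :: mulR]]
t=4: [C=3 | E=∅ | K=[let z :: fun :: mulR]]
t=5: [C=-4 | E={z↦3} | K=[fun :: mulR]]
t=6: [C=((λp. 3) 1) | E={z↦-4} | K=[mulR]]
t=7: [C=(λp. 3) | E={z↦-4} | K=[arg :: mulR]]
t=8: [C=1 | E={z↦-4} | K=[fun :: mulR]]
t=9: [C=3 | E={p↦1, z↦-4} | K=[mulR]]
t=10: [C=0 | E=∅ | K=[mulL(3)]]
→ final value 0

Answer: 0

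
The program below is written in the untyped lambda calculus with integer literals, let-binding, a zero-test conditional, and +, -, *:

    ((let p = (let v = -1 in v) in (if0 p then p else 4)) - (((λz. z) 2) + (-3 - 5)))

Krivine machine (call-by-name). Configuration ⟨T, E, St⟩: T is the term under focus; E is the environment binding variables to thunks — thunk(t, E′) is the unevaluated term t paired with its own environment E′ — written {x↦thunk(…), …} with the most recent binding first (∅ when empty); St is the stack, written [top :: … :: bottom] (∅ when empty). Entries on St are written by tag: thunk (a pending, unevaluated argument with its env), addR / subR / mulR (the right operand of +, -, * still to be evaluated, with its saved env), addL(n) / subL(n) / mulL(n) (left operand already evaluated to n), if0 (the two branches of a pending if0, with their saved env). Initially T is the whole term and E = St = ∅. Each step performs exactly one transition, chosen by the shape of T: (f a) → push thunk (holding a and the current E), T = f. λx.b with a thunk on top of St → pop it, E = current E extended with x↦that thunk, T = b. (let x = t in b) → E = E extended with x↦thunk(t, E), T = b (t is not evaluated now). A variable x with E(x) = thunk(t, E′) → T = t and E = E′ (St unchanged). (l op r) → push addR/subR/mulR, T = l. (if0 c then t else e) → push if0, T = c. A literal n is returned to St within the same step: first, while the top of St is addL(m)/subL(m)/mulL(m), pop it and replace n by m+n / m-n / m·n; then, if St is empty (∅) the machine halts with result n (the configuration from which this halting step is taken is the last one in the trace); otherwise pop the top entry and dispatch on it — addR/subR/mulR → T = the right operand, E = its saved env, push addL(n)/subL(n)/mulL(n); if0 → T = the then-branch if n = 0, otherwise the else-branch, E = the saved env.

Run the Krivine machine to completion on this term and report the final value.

step 0: ⟨T=((let p = (let v = -1 in v) in (if0 p then p else 4)) - (((λz. z) 2) + (-3 - 5))); E=∅; St=∅⟩
step 1: ⟨T=(let p = (let v = -1 in v) in (if0 p then p else 4)); E=∅; St=[subR]⟩
step 2: ⟨T=(if0 p then p else 4); E={p↦thunk((let v = -1 in v), ∅)}; St=[subR]⟩
step 3: ⟨T=p; E={p↦thunk((let v = -1 in v), ∅)}; St=[if0 :: subR]⟩
step 4: ⟨T=(let v = -1 in v); E=∅; St=[if0 :: subR]⟩
step 5: ⟨T=v; E={v↦thunk(-1, ∅)}; St=[if0 :: subR]⟩
step 6: ⟨T=-1; E=∅; St=[if0 :: subR]⟩
step 7: ⟨T=4; E={p↦thunk((let v = -1 in v), ∅)}; St=[subR]⟩
step 8: ⟨T=(((λz. z) 2) + (-3 - 5)); E=∅; St=[subL(4)]⟩
step 9: ⟨T=((λz. z) 2); E=∅; St=[addR :: subL(4)]⟩
step 10: ⟨T=(λz. z); E=∅; St=[thunk :: addR :: subL(4)]⟩
step 11: ⟨T=z; E={z↦thunk(2, ∅)}; St=[addR :: subL(4)]⟩
step 12: ⟨T=2; E=∅; St=[addR :: subL(4)]⟩
step 13: ⟨T=(-3 - 5); E=∅; St=[addL(2) :: subL(4)]⟩
step 14: ⟨T=-3; E=∅; St=[subR :: addL(2) :: subL(4)]⟩
step 15: ⟨T=5; E=∅; St=[subL(-3) :: addL(2) :: subL(4)]⟩
→ final value 10

Answer: 10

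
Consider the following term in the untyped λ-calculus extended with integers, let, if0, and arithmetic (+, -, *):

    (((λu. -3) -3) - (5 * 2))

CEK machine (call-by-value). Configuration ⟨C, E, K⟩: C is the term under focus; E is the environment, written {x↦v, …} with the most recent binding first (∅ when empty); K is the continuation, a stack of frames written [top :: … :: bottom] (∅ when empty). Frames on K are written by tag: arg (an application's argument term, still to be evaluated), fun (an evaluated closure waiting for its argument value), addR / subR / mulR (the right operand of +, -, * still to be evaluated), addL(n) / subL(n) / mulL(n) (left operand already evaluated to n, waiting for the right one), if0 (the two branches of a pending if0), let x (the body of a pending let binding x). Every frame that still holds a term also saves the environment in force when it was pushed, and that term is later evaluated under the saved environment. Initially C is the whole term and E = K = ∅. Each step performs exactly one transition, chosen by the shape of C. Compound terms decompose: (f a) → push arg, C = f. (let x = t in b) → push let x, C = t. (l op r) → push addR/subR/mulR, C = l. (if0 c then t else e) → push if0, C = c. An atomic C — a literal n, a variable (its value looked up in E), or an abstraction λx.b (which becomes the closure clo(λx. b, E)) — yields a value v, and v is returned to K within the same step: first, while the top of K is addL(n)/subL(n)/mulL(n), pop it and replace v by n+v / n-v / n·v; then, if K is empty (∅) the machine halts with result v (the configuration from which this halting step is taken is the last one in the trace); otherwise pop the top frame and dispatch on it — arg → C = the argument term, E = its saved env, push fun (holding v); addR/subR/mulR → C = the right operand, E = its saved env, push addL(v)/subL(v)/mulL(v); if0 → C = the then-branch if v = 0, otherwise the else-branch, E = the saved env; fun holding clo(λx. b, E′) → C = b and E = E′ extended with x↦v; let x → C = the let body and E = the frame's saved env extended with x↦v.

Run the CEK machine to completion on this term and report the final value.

step 0: [C=(((λu. -3) -3) - (5 * 2)) | E=∅ | K=∅]
step 1: [C=((λu. -3) -3) | E=∅ | K=[subR]]
step 2: [C=(λu. -3) | E=∅ | K=[arg :: subR]]
step 3: [C=-3 | E=∅ | K=[fun :: subR]]
step 4: [C=-3 | E={u↦-3} | K=[subR]]
step 5: [C=(5 * 2) | E=∅ | K=[subL(-3)]]
step 6: [C=5 | E=∅ | K=[mulR :: subL(-3)]]
step 7: [C=2 | E=∅ | K=[mulL(5) :: subL(-3)]]
→ final value -13

Answer: -13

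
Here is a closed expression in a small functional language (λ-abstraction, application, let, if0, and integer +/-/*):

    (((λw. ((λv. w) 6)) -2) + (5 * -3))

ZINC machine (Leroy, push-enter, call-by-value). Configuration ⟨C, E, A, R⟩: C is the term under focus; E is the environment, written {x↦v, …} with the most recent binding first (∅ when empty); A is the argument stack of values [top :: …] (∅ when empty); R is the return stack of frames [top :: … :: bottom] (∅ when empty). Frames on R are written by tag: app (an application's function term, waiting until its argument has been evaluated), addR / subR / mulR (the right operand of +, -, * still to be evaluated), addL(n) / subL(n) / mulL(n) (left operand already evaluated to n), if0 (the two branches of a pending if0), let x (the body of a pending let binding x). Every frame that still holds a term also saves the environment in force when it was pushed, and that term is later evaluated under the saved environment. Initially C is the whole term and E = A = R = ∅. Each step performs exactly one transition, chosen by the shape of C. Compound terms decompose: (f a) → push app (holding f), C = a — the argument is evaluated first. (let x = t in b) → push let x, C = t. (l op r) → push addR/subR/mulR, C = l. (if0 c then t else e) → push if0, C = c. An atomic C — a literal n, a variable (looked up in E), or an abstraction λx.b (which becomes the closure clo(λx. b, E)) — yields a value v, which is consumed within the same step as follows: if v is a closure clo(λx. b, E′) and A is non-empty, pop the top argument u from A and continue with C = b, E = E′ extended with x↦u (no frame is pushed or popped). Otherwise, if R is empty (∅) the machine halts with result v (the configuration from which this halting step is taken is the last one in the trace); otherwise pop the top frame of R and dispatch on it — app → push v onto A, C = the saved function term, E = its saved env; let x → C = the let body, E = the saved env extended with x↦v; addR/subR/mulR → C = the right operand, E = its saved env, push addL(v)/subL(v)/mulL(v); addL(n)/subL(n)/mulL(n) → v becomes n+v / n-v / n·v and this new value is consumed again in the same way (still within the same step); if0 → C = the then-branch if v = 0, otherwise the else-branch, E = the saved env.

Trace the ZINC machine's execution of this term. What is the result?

Answer: -17

Execution trace:
step 0: [C=(((λw. ((λv. w) 6)) -2) + (5 * -3)) | E=∅ | A=∅ | R=∅]
step 1: [C=((λw. ((λv. w) 6)) -2) | E=∅ | A=∅ | R=[addR]]
step 2: [C=-2 | E=∅ | A=∅ | R=[app :: addR]]
step 3: [C=(λw. ((λv. w) 6)) | E=∅ | A=[-2] | R=[addR]]
step 4: [C=((λv. w) 6) | E={w↦-2} | A=∅ | R=[addR]]
step 5: [C=6 | E={w↦-2} | A=∅ | R=[app :: addR]]
step 6: [C=(λv. w) | E={w↦-2} | A=[6] | R=[addR]]
step 7: [C=w | E={v↦6, w↦-2} | A=∅ | R=[addR]]
step 8: [C=(5 * -3) | E=∅ | A=∅ | R=[addL(-2)]]
step 9: [C=5 | E=∅ | A=∅ | R=[mulR :: addL(-2)]]
step 10: [C=-3 | E=∅ | A=∅ | R=[mulL(5) :: addL(-2)]]
→ final value -17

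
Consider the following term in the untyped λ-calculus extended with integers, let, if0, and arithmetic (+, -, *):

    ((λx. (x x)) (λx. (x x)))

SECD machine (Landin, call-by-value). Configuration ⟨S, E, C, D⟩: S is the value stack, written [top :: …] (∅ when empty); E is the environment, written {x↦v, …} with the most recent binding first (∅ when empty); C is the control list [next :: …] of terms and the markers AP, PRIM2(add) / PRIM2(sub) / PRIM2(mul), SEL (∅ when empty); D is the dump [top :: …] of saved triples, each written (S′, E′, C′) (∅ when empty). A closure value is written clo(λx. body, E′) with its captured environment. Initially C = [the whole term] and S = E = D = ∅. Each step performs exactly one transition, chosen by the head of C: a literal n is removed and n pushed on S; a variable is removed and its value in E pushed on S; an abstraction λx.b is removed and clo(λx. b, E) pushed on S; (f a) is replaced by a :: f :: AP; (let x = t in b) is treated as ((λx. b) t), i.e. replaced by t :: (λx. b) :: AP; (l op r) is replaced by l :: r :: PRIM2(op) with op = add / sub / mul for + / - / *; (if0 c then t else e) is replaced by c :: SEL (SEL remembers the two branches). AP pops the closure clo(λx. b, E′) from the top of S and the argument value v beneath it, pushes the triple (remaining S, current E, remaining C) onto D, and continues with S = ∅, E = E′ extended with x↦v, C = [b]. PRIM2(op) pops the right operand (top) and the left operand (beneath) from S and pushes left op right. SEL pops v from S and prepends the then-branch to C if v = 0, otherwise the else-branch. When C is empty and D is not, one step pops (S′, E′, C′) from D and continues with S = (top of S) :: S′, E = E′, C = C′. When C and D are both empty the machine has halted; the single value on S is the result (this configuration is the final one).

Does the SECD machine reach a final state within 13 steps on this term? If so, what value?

Answer: DIVERGES (no final state within 13 steps)

Execution trace:
0. ⟨S=∅; E=∅; C=[((λx. (x x)) (λx. (x x)))]; D=∅⟩
1. ⟨S=∅; E=∅; C=[(λx. (x x)) :: (λx. (x x)) :: AP]; D=∅⟩
2. ⟨S=[clo(λx. (x x), ∅)]; E=∅; C=[(λx. (x x)) :: AP]; D=∅⟩
3. ⟨S=[clo(λx. (x x), ∅) :: clo(λx. (x x), ∅)]; E=∅; C=[AP]; D=∅⟩
4. ⟨S=∅; E={x↦clo(λx. (x x), ∅)}; C=[(x x)]; D=[(∅, ∅, ∅)]⟩
5. ⟨S=∅; E={x↦clo(λx. (x x), ∅)}; C=[x :: x :: AP]; D=[(∅, ∅, ∅)]⟩
6. ⟨S=[clo(λx. (x x), ∅)]; E={x↦clo(λx. (x x), ∅)}; C=[x :: AP]; D=[(∅, ∅, ∅)]⟩
7. ⟨S=[clo(λx. (x x), ∅) :: clo(λx. (x x), ∅)]; E={x↦clo(λx. (x x), ∅)}; C=[AP]; D=[(∅, ∅, ∅)]⟩
8. ⟨S=∅; E={x↦clo(λx. (x x), ∅)}; C=[(x x)]; D=[(∅, {x↦clo(λx. (x x), ∅)}, ∅) :: (∅, ∅, ∅)]⟩
9. ⟨S=∅; E={x↦clo(λx. (x x), ∅)}; C=[x :: x :: AP]; D=[(∅, {x↦clo(λx. (x x), ∅)}, ∅) :: (∅, ∅, ∅)]⟩
10. ⟨S=[clo(λx. (x x), ∅)]; E={x↦clo(λx. (x x), ∅)}; C=[x :: AP]; D=[(∅, {x↦clo(λx. (x x), ∅)}, ∅) :: (∅, ∅, ∅)]⟩
11. ⟨S=[clo(λx. (x x), ∅) :: clo(λx. (x x), ∅)]; E={x↦clo(λx. (x x), ∅)}; C=[AP]; D=[(∅, {x↦clo(λx. (x x), ∅)}, ∅) :: (∅, ∅, ∅)]⟩
12. ⟨S=∅; E={x↦clo(λx. (x x), ∅)}; C=[(x x)]; D=[(∅, {x↦clo(λx. (x x), ∅)}, ∅) :: (∅, {x↦clo(λx. (x x), ∅)}, ∅) :: (∅, ∅, ∅)]⟩
13. ⟨S=∅; E={x↦clo(λx. (x x), ∅)}; C=[x :: x :: AP]; D=[(∅, {x↦clo(λx. (x x), ∅)}, ∅) :: (∅, {x↦clo(λx. (x x), ∅)}, ∅) :: (∅, ∅, ∅)]⟩
→ 13 transitions taken and the configuration is still not final: no result within 13 steps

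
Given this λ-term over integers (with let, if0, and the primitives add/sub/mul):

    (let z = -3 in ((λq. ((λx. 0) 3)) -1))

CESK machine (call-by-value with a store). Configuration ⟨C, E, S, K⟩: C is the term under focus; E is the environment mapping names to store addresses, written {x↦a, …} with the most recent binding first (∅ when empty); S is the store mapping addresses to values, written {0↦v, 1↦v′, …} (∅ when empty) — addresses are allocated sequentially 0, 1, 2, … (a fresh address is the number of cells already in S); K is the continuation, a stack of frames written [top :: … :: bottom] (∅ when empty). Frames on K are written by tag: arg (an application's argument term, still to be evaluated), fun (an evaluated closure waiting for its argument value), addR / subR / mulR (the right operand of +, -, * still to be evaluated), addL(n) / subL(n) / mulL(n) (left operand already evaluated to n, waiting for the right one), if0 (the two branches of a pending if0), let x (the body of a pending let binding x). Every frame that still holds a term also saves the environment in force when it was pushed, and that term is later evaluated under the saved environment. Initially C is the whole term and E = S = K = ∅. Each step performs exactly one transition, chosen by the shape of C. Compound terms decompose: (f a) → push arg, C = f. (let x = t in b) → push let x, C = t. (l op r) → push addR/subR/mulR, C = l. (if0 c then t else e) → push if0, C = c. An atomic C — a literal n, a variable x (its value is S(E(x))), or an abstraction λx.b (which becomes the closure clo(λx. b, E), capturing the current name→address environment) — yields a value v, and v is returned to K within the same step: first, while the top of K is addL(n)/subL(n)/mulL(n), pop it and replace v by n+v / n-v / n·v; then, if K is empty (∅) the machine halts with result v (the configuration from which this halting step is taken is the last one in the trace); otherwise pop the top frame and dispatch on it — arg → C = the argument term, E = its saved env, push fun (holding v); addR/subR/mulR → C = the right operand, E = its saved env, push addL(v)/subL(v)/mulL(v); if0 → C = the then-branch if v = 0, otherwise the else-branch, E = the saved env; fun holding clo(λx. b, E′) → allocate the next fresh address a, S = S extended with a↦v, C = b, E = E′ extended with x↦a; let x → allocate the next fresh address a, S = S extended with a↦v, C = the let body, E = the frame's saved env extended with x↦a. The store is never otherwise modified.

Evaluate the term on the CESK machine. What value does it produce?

Answer: 0

Derivation:
t=0: [C=(let z = -3 in ((λq. ((λx. 0) 3)) -1)) | E=∅ | S=∅ | K=∅]
t=1: [C=-3 | E=∅ | S=∅ | K=[let z]]
t=2: [C=((λq. ((λx. 0) 3)) -1) | E={z↦0} | S={0↦-3} | K=∅]
t=3: [C=(λq. ((λx. 0) 3)) | E={z↦0} | S={0↦-3} | K=[arg]]
t=4: [C=-1 | E={z↦0} | S={0↦-3} | K=[fun]]
t=5: [C=((λx. 0) 3) | E={q↦1, z↦0} | S={0↦-3, 1↦-1} | K=∅]
t=6: [C=(λx. 0) | E={q↦1, z↦0} | S={0↦-3, 1↦-1} | K=[arg]]
t=7: [C=3 | E={q↦1, z↦0} | S={0↦-3, 1↦-1} | K=[fun]]
t=8: [C=0 | E={x↦2, q↦1, z↦0} | S={0↦-3, 1↦-1, 2↦3} | K=∅]
→ final value 0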